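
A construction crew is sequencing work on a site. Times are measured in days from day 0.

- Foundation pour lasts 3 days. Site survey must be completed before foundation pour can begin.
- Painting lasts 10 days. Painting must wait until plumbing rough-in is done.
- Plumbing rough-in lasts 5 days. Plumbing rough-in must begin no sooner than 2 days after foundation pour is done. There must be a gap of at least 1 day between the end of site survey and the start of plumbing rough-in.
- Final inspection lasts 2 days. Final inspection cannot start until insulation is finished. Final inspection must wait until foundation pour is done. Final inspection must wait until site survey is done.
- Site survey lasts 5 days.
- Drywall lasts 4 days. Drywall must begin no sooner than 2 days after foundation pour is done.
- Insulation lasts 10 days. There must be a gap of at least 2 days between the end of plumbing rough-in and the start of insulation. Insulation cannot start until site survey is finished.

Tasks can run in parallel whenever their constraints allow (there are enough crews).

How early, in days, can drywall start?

Nothing blocks site survey, so it runs from day 0 to day 5.
After site survey (finishes day 5), foundation pour can start at day 5 and finishes at day 8.
Drywall waits on foundation pour (finishes day 8, plus 2-day gap → day 10), so the earliest it can start is day 10.

10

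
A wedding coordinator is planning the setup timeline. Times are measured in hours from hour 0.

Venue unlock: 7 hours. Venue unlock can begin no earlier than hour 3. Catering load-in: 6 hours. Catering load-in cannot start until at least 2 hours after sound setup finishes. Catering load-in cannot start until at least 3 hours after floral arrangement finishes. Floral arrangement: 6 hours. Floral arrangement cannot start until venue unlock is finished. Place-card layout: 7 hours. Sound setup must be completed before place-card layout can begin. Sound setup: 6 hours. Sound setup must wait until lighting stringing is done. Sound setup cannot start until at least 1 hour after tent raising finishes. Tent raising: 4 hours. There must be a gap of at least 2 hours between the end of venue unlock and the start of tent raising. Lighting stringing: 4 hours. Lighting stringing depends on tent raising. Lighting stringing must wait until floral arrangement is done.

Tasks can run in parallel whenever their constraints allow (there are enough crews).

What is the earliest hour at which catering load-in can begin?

Venue unlock waits on its own release at hour 3, so it starts at hour 3 and finishes at 3 + 7 = hour 10.
After venue unlock (finishes hour 10), floral arrangement can start at hour 10 and finishes at hour 16.
Tent raising cannot begin until venue unlock (finishes hour 10, plus 2-hour gap → hour 12). It runs from hour 12 to 12 + 4 = hour 16.
For lighting stringing: tent raising (finishes hour 16); floral arrangement (finishes hour 16). Taking the maximum gives a start of hour 16, and it finishes at 16 + 4 = hour 20.
For sound setup: lighting stringing (finishes hour 20); tent raising (finishes hour 16, plus 1-hour gap → hour 17). Taking the maximum gives a start of hour 20, and it finishes at 20 + 6 = hour 26.
Catering load-in waits on sound setup (finishes hour 26, plus 2-hour gap → hour 28); floral arrangement (finishes hour 16, plus 3-hour gap → hour 19). The latest of these is hour 28, which is the earliest catering load-in can start.

28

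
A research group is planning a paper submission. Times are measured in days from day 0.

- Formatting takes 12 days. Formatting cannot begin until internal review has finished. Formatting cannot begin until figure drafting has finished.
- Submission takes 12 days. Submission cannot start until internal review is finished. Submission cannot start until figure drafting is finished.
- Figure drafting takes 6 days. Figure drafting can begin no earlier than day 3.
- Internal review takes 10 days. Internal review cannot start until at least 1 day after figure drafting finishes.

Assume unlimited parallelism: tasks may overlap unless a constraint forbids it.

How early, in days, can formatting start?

20

Figure drafting cannot begin until its own release at day 3. It runs from day 3 to 3 + 6 = day 9.
Internal review waits on figure drafting (finishes day 9, plus 1-day gap → day 10), so it starts at day 10 and finishes at 10 + 10 = day 20.
Formatting waits on internal review (finishes day 20); figure drafting (finishes day 9). The latest of these is day 20, which is the earliest formatting can start.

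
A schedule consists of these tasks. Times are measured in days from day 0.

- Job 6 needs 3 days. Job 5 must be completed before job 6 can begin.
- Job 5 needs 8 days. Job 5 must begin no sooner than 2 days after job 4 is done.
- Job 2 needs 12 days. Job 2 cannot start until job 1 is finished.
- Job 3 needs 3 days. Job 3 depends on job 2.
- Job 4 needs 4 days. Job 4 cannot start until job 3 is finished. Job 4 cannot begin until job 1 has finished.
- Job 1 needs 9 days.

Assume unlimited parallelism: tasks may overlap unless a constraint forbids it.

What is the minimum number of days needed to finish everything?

Job 1 has no prerequisites, so it starts at day 0 and finishes at day 9.
Job 2 waits on job 1 (finishes day 9), so it starts at day 9 and finishes at 9 + 12 = day 21.
After job 2 (finishes day 21), job 3 can start at day 21 and finishes at day 24.
Job 4 has to wait for job 3 (finishes day 24); job 1 (finishes day 9). The latest of these is day 24, so job 4 runs day 24 to 24 + 4 = day 28.
After job 4 (finishes day 28, plus 2-day gap → day 30), job 5 can start at day 30 and finishes at day 38.
Job 6 cannot begin until job 5 (finishes day 38). It runs from day 38 to 38 + 3 = day 41.
All tasks are finished once the last one completes. Finish times: Job 1 at 9, Job 2 at 21, Job 3 at 24, Job 4 at 28, Job 5 at 38, Job 6 at 41. The latest is day 41.

41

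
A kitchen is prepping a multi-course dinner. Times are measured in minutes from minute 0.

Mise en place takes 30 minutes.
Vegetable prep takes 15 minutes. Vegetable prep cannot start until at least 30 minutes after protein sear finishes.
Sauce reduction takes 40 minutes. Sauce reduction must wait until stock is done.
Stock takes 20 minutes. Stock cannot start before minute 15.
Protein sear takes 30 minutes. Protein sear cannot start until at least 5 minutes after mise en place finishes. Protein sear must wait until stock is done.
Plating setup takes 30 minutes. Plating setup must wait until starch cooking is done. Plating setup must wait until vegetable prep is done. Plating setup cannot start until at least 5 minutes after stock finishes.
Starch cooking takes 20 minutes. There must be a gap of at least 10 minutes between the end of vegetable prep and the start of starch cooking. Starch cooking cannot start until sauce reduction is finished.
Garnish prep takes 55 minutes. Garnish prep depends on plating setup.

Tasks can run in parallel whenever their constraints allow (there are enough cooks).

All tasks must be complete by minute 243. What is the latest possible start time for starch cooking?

Nothing follows garnish prep; the deadline of minute 243 is its only limit. It must start by 243 − 55 = minute 188.
Plating setup has to be done before garnish prep (must start by minute 188). That means finishing by minute 188, i.e. starting by 188 − 30 = minute 158.
Since plating setup (must start by minute 158) depends on it, starch cooking must finish by minute 158. Backing off its 20-minute duration gives a latest start of minute 138.

138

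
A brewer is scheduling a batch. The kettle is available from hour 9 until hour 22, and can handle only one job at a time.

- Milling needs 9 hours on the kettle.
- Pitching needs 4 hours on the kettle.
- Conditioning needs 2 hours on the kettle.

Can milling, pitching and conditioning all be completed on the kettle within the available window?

No

The kettle window is 22 − 9 = 13 hours.
Running back to back, the jobs need 9 + 4 + 2 = 15 hours on the kettle.
Since 15 > 13, they cannot all fit.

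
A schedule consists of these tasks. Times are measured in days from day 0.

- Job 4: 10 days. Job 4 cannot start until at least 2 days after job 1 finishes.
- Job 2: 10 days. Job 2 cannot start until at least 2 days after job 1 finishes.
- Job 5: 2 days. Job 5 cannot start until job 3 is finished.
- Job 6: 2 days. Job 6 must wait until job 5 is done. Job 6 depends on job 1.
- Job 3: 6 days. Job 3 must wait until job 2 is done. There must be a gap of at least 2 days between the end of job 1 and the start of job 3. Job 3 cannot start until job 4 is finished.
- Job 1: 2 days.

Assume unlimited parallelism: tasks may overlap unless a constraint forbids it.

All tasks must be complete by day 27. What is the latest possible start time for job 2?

Job 6 has no dependents, so it just needs to finish by day 27. Starting by 27 − 2 = day 25 achieves that.
Job 5 has to be done before job 6 (must start by day 25). That means finishing by day 25, i.e. starting by 25 − 2 = day 23.
Job 3 has to be done before job 5 (must start by day 23). That means finishing by day 23, i.e. starting by 23 − 6 = day 17.
Job 2 feeds into job 3 (must start by day 17); so job 2 must finish by day 17 and therefore start by day 7.

7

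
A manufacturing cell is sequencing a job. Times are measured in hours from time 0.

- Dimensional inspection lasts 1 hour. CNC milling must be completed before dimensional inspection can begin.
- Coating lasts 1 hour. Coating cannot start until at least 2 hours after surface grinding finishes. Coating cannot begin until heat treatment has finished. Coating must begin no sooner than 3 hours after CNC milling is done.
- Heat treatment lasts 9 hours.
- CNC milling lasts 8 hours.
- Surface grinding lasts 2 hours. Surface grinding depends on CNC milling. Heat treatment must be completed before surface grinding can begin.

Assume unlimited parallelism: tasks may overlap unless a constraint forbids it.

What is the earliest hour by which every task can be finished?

Heat treatment can start immediately at hour 0; it finishes at hour 9.
Nothing blocks CNC milling, so it runs from hour 0 to hour 8.
Dimensional inspection waits on CNC milling (finishes hour 8), so it starts at hour 8 and finishes at 8 + 1 = hour 9.
Surface grinding needs all of CNC milling (finishes hour 8); heat treatment (finishes hour 9). That puts its earliest start at hour 9; it finishes at 9 + 2 = hour 11.
For coating: surface grinding (finishes hour 11, plus 2-hour gap → hour 13); heat treatment (finishes hour 9); CNC milling (finishes hour 8, plus 3-hour gap → hour 11). Taking the maximum gives a start of hour 13, and it finishes at 13 + 1 = hour 14.
All tasks are finished once the last one completes. Finish times: CNC milling at 8, Heat treatment at 9, Surface grinding at 11, Dimensional inspection at 9, Coating at 14. The latest is hour 14.

14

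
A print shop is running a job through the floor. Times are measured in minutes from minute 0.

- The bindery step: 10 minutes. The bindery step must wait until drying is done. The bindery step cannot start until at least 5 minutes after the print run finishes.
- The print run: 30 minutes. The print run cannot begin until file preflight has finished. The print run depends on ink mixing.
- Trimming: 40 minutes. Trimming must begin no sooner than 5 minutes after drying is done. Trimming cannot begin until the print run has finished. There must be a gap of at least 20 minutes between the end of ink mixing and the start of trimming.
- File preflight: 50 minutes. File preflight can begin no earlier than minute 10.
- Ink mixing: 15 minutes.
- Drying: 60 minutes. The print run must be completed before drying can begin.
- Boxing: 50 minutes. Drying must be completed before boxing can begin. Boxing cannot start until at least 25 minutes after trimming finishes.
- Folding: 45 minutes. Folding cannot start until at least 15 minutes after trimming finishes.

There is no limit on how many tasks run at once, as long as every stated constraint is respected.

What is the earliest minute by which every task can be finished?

270

Nothing blocks ink mixing, so it runs from minute 0 to minute 15.
File preflight cannot begin until its own release at minute 10. It runs from minute 10 to 10 + 50 = minute 60.
The print run has to wait for file preflight (finishes minute 60); ink mixing (finishes minute 15). The latest of these is minute 60, so the print run runs minute 60 to 60 + 30 = minute 90.
Drying waits on the print run (finishes minute 90), so it starts at minute 90 and finishes at 90 + 60 = minute 150.
The bindery step needs all of drying (finishes minute 150); the print run (finishes minute 90, plus 5-minute gap → minute 95). That puts its earliest start at minute 150; it finishes at 150 + 10 = minute 160.
Trimming has to wait for drying (finishes minute 150, plus 5-minute gap → minute 155); the print run (finishes minute 90); ink mixing (finishes minute 15, plus 20-minute gap → minute 35). The latest of these is minute 155, so trimming runs minute 155 to 155 + 40 = minute 195.
Boxing needs all of drying (finishes minute 150); trimming (finishes minute 195, plus 25-minute gap → minute 220). That puts its earliest start at minute 220; it finishes at 220 + 50 = minute 270.
After trimming (finishes minute 195, plus 15-minute gap → minute 210), folding can start at minute 210 and finishes at minute 255.
All tasks are finished once the last one completes. Finish times: File preflight at 60, Ink mixing at 15, The print run at 90, Drying at 150, Trimming at 195, Folding at 255, The bindery step at 160, Boxing at 270. The latest is minute 270.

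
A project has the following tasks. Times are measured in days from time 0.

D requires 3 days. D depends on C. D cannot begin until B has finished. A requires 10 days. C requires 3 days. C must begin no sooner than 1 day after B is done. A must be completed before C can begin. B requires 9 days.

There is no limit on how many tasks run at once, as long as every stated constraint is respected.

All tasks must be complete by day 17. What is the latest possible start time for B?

1

D must finish by day 17; it takes 3 days, so it must start by 17 − 3 = day 14.
C feeds into D (must start by day 14); so C must finish by day 14 and therefore start by day 11.
B feeds C (must start by day 11, minus 1-day gap → day 10); D (must start by day 14). Taking the minimum, B must finish by day 10 and start by 10 − 9 = day 1.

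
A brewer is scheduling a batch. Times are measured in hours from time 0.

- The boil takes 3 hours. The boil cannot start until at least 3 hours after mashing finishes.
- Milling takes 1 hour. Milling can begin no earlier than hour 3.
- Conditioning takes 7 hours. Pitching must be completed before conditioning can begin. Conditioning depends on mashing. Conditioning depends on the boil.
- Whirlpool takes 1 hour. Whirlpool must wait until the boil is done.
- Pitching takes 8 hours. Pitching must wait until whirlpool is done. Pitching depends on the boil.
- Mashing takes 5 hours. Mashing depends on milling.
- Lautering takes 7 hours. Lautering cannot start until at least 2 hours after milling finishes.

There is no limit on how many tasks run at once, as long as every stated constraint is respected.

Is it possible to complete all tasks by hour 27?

No

Milling cannot begin until its own release at hour 3. It runs from hour 3 to 3 + 1 = hour 4.
Lautering waits on milling (finishes hour 4, plus 2-hour gap → hour 6), so it starts at hour 6 and finishes at 6 + 7 = hour 13.
Mashing waits on milling (finishes hour 4), so it starts at hour 4 and finishes at 4 + 5 = hour 9.
The boil waits on mashing (finishes hour 9, plus 3-hour gap → hour 12), so it starts at hour 12 and finishes at 12 + 3 = hour 15.
Whirlpool cannot begin until the boil (finishes hour 15). It runs from hour 15 to 15 + 1 = hour 16.
Pitching cannot start until whirlpool (finishes hour 16); the boil (finishes hour 15). The controlling bound is hour 16, so pitching finishes at 16 + 8 = hour 24.
Conditioning has to wait for pitching (finishes hour 24); mashing (finishes hour 9); the boil (finishes hour 15). The latest of these is hour 24, so conditioning runs hour 24 to 24 + 7 = hour 31.
The earliest everything can be done is hour 31, which is after the deadline of 27, so it is not possible.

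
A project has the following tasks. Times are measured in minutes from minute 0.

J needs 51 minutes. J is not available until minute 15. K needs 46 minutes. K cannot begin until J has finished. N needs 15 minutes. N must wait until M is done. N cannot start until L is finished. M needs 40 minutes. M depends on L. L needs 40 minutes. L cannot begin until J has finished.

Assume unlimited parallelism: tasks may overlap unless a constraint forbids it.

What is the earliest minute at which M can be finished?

After its own release at minute 15, J can start at minute 15 and finishes at minute 66.
After J (finishes minute 66), L can start at minute 66 and finishes at minute 106.
After L (finishes minute 106), M can start at minute 106 and finishes at minute 146.

146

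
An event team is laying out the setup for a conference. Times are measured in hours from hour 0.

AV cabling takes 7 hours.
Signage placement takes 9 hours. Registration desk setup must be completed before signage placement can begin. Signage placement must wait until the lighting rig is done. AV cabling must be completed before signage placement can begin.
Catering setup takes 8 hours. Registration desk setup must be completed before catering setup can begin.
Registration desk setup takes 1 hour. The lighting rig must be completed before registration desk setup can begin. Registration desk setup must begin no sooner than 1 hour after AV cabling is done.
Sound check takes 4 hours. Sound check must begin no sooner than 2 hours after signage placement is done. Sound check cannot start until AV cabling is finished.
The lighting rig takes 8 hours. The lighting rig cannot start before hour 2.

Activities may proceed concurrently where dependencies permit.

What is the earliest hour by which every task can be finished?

AV cabling has no prerequisites, so it starts at hour 0 and finishes at hour 7.
The lighting rig cannot begin until its own release at hour 2. It runs from hour 2 to 2 + 8 = hour 10.
Registration desk setup needs all of the lighting rig (finishes hour 10); AV cabling (finishes hour 7, plus 1-hour gap → hour 8). That puts its earliest start at hour 10; it finishes at 10 + 1 = hour 11.
Catering setup waits on registration desk setup (finishes hour 11), so it starts at hour 11 and finishes at 11 + 8 = hour 19.
Signage placement has to wait for registration desk setup (finishes hour 11); the lighting rig (finishes hour 10); AV cabling (finishes hour 7). The latest of these is hour 11, so signage placement runs hour 11 to 11 + 9 = hour 20.
Sound check cannot start until signage placement (finishes hour 20, plus 2-hour gap → hour 22); AV cabling (finishes hour 7). The controlling bound is hour 22, so sound check finishes at 22 + 4 = hour 26.
All tasks are finished once the last one completes. Finish times: The lighting rig at 10, AV cabling at 7, Registration desk setup at 11, Signage placement at 20, Catering setup at 19, Sound check at 26. The latest is hour 26.

26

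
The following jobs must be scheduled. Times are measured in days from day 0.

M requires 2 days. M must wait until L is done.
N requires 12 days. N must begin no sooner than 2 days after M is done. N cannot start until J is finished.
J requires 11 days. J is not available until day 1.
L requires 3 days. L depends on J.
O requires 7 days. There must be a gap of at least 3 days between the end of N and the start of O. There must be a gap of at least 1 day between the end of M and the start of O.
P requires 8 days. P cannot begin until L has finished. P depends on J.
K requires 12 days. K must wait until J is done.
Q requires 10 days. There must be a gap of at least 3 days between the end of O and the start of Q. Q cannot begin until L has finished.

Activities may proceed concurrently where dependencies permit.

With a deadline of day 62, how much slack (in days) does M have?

J waits on its own release at day 1, so it starts at day 1 and finishes at 1 + 11 = day 12.
L cannot begin until J (finishes day 12). It runs from day 12 to 12 + 3 = day 15.
After L (finishes day 15), M can start at day 15 and finishes at day 17.

Working backward from the deadline:
Q must finish by day 62; it takes 10 days, so it must start by 62 − 10 = day 52.
O feeds into Q (must start by day 52, minus 3-day gap → day 49); so O must finish by day 49 and therefore start by day 42.
N has to be done before O (must start by day 42, minus 3-day gap → day 39). That means finishing by day 39, i.e. starting by 39 − 12 = day 27.
M must finish in time for N (must start by day 27, minus 2-day gap → day 25); O (must start by day 42, minus 1-day gap → day 41). The tightest is day 25, so M must start by 25 − 2 = day 23.
So M can start as early as day 15 and as late as day 23, giving 23 − 15 = 8 days of slack.

8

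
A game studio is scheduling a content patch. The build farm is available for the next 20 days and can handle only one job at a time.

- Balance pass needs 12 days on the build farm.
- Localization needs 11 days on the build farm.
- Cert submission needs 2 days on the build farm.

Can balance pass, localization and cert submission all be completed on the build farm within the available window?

No

Running back to back, the jobs need 12 + 11 + 2 = 25 days on the build farm.
Since 25 > 20, they cannot all fit.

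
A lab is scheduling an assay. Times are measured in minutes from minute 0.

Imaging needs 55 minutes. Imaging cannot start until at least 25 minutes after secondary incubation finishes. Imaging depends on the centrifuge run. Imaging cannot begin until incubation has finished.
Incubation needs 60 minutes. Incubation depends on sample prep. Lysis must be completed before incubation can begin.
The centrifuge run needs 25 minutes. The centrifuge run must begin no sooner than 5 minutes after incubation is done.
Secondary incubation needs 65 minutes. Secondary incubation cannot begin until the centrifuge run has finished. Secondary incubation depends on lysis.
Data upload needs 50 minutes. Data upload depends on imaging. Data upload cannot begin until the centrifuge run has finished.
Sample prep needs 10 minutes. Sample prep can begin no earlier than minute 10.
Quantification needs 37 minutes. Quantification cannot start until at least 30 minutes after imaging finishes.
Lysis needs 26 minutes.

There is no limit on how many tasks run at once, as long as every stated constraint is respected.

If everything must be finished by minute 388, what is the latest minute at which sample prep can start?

76

Nothing follows quantification; the deadline of minute 388 is its only limit. It must start by 388 − 37 = minute 351.
Nothing follows data upload; the deadline of minute 388 is its only limit. It must start by 388 − 50 = minute 338.
For imaging: quantification (must start by minute 351, minus 30-minute gap → minute 321); data upload (must start by minute 338). The most restrictive is minute 321; with a 55-minute duration, imaging must start by minute 266.
Since imaging (must start by minute 266, minus 25-minute gap → minute 241) depends on it, secondary incubation must finish by minute 241. Backing off its 65-minute duration gives a latest start of minute 176.
The centrifuge run must finish in time for secondary incubation (must start by minute 176); imaging (must start by minute 266); data upload (must start by minute 338). The tightest is minute 176, so the centrifuge run must start by 176 − 25 = minute 151.
Incubation must finish in time for the centrifuge run (must start by minute 151, minus 5-minute gap → minute 146); imaging (must start by minute 266). The tightest is minute 146, so incubation must start by 146 − 60 = minute 86.
Sample prep has to be done before incubation (must start by minute 86). That means finishing by minute 86, i.e. starting by 86 − 10 = minute 76.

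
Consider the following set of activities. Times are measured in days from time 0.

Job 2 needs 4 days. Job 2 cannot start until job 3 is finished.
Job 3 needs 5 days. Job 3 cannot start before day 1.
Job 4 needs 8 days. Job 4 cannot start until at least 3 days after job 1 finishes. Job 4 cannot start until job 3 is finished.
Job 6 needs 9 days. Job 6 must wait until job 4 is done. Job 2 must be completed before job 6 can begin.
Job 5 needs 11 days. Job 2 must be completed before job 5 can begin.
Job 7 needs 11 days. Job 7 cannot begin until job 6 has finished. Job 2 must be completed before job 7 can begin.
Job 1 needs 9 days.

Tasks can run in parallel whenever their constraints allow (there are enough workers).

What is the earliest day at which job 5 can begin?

After its own release at day 1, job 3 can start at day 1 and finishes at day 6.
Job 2 cannot begin until job 3 (finishes day 6). It runs from day 6 to 6 + 4 = day 10.
Job 5 waits on job 2 (finishes day 10), so the earliest it can start is day 10.

10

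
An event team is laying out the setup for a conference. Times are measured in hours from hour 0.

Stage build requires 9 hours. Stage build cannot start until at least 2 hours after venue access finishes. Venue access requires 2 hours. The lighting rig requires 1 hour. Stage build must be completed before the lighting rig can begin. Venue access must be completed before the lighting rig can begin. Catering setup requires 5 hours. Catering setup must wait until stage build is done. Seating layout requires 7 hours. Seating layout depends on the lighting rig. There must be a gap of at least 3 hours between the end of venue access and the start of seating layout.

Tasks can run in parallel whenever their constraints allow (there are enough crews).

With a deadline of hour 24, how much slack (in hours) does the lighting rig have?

Nothing blocks venue access, so it runs from hour 0 to hour 2.
After venue access (finishes hour 2, plus 2-hour gap → hour 4), stage build can start at hour 4 and finishes at hour 13.
For the lighting rig: stage build (finishes hour 13); venue access (finishes hour 2). Taking the maximum gives a start of hour 13, and it finishes at 13 + 1 = hour 14.

Working backward from the deadline:
Nothing follows seating layout; the deadline of hour 24 is its only limit. It must start by 24 − 7 = hour 17.
The lighting rig feeds into seating layout (must start by hour 17); so the lighting rig must finish by hour 17 and therefore start by hour 16.
So the lighting rig can start as early as hour 13 and as late as hour 16, giving 16 − 13 = 3 hours of slack.

3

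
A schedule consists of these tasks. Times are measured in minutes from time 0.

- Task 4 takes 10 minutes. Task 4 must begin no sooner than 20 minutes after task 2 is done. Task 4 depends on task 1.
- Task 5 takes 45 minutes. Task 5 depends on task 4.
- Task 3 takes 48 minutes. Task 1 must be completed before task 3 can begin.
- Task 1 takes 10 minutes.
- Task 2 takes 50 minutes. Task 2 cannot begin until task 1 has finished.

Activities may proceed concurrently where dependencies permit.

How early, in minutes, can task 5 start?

90

Task 1 has no prerequisites, so it starts at minute 0 and finishes at minute 10.
Task 2 cannot begin until task 1 (finishes minute 10). It runs from minute 10 to 10 + 50 = minute 60.
Task 4 cannot start until task 2 (finishes minute 60, plus 20-minute gap → minute 80); task 1 (finishes minute 10). The controlling bound is minute 80, so task 4 finishes at 80 + 10 = minute 90.
Task 5 waits on task 4 (finishes minute 90), so the earliest it can start is minute 90.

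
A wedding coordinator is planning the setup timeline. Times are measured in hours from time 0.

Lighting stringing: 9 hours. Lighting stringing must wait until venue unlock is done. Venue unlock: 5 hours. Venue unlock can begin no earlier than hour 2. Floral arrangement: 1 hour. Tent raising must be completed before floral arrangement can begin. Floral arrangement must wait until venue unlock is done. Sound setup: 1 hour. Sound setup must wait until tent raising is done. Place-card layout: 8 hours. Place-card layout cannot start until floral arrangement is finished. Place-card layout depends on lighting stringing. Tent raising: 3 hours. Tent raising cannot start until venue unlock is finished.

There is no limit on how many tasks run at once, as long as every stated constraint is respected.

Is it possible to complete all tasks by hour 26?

Yes

After its own release at hour 2, venue unlock can start at hour 2 and finishes at hour 7.
After venue unlock (finishes hour 7), lighting stringing can start at hour 7 and finishes at hour 16.
After venue unlock (finishes hour 7), tent raising can start at hour 7 and finishes at hour 10.
Sound setup waits on tent raising (finishes hour 10), so it starts at hour 10 and finishes at 10 + 1 = hour 11.
Floral arrangement needs all of tent raising (finishes hour 10); venue unlock (finishes hour 7). That puts its earliest start at hour 10; it finishes at 10 + 1 = hour 11.
Place-card layout cannot start until floral arrangement (finishes hour 11); lighting stringing (finishes hour 16). The controlling bound is hour 16, so place-card layout finishes at 16 + 8 = hour 24.
Every task is finished by hour 24, which is no later than the deadline of 26, so the schedule is feasible.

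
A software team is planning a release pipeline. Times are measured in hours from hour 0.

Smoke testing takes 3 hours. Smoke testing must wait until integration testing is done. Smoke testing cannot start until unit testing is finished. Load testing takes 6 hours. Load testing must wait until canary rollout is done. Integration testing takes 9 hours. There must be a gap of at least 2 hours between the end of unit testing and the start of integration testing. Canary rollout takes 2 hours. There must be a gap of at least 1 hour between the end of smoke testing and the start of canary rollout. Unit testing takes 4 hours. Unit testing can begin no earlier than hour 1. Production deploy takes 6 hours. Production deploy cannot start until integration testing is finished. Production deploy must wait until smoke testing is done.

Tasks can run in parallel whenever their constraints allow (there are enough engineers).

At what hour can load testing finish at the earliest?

Unit testing waits on its own release at hour 1, so it starts at hour 1 and finishes at 1 + 4 = hour 5.
Integration testing cannot begin until unit testing (finishes hour 5, plus 2-hour gap → hour 7). It runs from hour 7 to 7 + 9 = hour 16.
For smoke testing: integration testing (finishes hour 16); unit testing (finishes hour 5). Taking the maximum gives a start of hour 16, and it finishes at 16 + 3 = hour 19.
Canary rollout waits on smoke testing (finishes hour 19, plus 1-hour gap → hour 20), so it starts at hour 20 and finishes at 20 + 2 = hour 22.
Load testing waits on canary rollout (finishes hour 22), so it starts at hour 22 and finishes at 22 + 6 = hour 28.

28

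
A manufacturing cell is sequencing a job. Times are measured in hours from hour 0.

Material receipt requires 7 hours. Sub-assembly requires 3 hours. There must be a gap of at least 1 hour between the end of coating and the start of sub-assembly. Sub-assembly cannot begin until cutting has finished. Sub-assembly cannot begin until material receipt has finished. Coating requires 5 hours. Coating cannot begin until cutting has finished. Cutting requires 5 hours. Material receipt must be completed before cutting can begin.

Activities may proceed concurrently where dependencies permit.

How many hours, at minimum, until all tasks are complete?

21

Material receipt has no prerequisites, so it starts at hour 0 and finishes at hour 7.
Cutting waits on material receipt (finishes hour 7), so it starts at hour 7 and finishes at 7 + 5 = hour 12.
Coating cannot begin until cutting (finishes hour 12). It runs from hour 12 to 12 + 5 = hour 17.
Sub-assembly cannot start until coating (finishes hour 17, plus 1-hour gap → hour 18); cutting (finishes hour 12); material receipt (finishes hour 7). The controlling bound is hour 18, so sub-assembly finishes at 18 + 3 = hour 21.
All tasks are finished once the last one completes. Finish times: Material receipt at 7, Cutting at 12, Coating at 17, Sub-assembly at 21. The latest is hour 21.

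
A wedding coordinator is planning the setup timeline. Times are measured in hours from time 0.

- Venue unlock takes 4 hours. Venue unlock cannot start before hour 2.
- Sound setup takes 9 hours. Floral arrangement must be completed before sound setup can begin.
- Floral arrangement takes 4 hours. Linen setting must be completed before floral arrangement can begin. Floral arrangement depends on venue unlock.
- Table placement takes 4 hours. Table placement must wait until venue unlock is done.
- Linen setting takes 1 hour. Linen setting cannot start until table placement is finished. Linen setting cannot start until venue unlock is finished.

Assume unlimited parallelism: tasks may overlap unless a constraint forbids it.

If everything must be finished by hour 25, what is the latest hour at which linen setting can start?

11

Sound setup must finish by hour 25; it takes 9 hours, so it must start by 25 − 9 = hour 16.
Floral arrangement has to be done before sound setup (must start by hour 16). That means finishing by hour 16, i.e. starting by 16 − 4 = hour 12.
Linen setting has to be done before floral arrangement (must start by hour 12). That means finishing by hour 12, i.e. starting by 12 − 1 = hour 11.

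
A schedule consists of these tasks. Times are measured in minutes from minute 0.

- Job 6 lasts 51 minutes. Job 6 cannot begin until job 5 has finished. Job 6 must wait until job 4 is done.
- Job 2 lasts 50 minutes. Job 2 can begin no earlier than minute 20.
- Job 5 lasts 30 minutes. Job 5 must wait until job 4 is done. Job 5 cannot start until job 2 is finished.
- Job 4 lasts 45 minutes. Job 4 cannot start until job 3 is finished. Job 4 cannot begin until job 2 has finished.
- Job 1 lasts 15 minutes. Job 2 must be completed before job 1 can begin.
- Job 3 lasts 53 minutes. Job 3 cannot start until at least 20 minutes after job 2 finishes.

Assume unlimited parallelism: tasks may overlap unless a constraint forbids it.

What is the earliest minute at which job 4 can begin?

Job 2 cannot begin until its own release at minute 20. It runs from minute 20 to 20 + 50 = minute 70.
Job 3 waits on job 2 (finishes minute 70, plus 20-minute gap → minute 90), so it starts at minute 90 and finishes at 90 + 53 = minute 143.
Job 4 waits on job 3 (finishes minute 143); job 2 (finishes minute 70). The latest of these is minute 143, which is the earliest job 4 can start.

143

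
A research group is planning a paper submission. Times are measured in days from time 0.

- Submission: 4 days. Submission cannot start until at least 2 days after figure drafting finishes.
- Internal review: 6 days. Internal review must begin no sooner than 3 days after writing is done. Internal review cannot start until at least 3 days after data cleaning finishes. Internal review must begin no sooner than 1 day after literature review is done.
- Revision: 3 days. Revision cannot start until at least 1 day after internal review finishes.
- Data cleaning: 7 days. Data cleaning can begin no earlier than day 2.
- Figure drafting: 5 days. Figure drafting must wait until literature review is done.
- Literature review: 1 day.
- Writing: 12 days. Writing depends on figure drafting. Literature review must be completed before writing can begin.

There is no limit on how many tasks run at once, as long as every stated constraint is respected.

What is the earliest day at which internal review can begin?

Data cleaning cannot begin until its own release at day 2. It runs from day 2 to 2 + 7 = day 9.
Literature review has no prerequisites, so it starts at day 0 and finishes at day 1.
Figure drafting cannot begin until literature review (finishes day 1). It runs from day 1 to 1 + 5 = day 6.
Writing needs all of figure drafting (finishes day 6); literature review (finishes day 1). That puts its earliest start at day 6; it finishes at 6 + 12 = day 18.
Internal review waits on writing (finishes day 18, plus 3-day gap → day 21); data cleaning (finishes day 9, plus 3-day gap → day 12); literature review (finishes day 1, plus 1-day gap → day 2). The latest of these is day 21, which is the earliest internal review can start.

21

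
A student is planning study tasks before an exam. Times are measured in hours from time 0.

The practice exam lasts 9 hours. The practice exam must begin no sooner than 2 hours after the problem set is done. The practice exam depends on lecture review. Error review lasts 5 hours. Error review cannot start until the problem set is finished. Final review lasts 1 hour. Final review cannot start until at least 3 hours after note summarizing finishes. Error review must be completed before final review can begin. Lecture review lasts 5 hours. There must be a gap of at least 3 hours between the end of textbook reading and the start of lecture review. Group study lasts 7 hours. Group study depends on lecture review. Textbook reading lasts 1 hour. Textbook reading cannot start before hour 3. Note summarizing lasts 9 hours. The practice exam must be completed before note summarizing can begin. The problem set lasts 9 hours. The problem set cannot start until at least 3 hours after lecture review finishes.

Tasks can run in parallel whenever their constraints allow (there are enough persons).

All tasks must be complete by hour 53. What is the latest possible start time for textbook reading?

Final review has no dependents, so it just needs to finish by hour 53. Starting by 53 − 1 = hour 52 achieves that.
Note summarizing feeds into final review (must start by hour 52, minus 3-hour gap → hour 49); so note summarizing must finish by hour 49 and therefore start by hour 40.
The practice exam feeds into note summarizing (must start by hour 40); so the practice exam must finish by hour 40 and therefore start by hour 31.
Error review has to be done before final review (must start by hour 52). That means finishing by hour 52, i.e. starting by 52 − 5 = hour 47.
The problem set must finish in time for the practice exam (must start by hour 31, minus 2-hour gap → hour 29); error review (must start by hour 47). The tightest is hour 29, so the problem set must start by 29 − 9 = hour 20.
Group study has no dependents, so it just needs to finish by hour 53. Starting by 53 − 7 = hour 46 achieves that.
For lecture review: the problem set (must start by hour 20, minus 3-hour gap → hour 17); the practice exam (must start by hour 31); group study (must start by hour 46). The most restrictive is hour 17; with a 5-hour duration, lecture review must start by hour 12.
Textbook reading feeds into lecture review (must start by hour 12, minus 3-hour gap → hour 9); so textbook reading must finish by hour 9 and therefore start by hour 8.

8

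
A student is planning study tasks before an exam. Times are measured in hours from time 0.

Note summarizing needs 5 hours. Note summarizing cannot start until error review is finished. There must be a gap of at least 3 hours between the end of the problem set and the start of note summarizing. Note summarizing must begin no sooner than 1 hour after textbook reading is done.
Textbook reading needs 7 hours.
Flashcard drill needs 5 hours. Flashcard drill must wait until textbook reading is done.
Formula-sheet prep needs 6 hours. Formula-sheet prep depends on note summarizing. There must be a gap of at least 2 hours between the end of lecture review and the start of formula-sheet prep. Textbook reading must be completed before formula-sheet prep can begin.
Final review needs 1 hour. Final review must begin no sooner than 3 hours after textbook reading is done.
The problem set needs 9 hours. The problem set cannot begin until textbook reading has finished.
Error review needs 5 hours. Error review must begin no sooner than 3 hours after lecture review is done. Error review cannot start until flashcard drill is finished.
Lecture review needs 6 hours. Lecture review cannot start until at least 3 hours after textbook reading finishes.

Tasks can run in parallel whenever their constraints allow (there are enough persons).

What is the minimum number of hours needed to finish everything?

Textbook reading has no prerequisites, so it starts at hour 0 and finishes at hour 7.
After textbook reading (finishes hour 7, plus 3-hour gap → hour 10), final review can start at hour 10 and finishes at hour 11.
Flashcard drill waits on textbook reading (finishes hour 7), so it starts at hour 7 and finishes at 7 + 5 = hour 12.
The problem set waits on textbook reading (finishes hour 7), so it starts at hour 7 and finishes at 7 + 9 = hour 16.
Lecture review waits on textbook reading (finishes hour 7, plus 3-hour gap → hour 10), so it starts at hour 10 and finishes at 10 + 6 = hour 16.
Error review needs all of lecture review (finishes hour 16, plus 3-hour gap → hour 19); flashcard drill (finishes hour 12). That puts its earliest start at hour 19; it finishes at 19 + 5 = hour 24.
For note summarizing: error review (finishes hour 24); the problem set (finishes hour 16, plus 3-hour gap → hour 19); textbook reading (finishes hour 7, plus 1-hour gap → hour 8). Taking the maximum gives a start of hour 24, and it finishes at 24 + 5 = hour 29.
For formula-sheet prep: note summarizing (finishes hour 29); lecture review (finishes hour 16, plus 2-hour gap → hour 18); textbook reading (finishes hour 7). Taking the maximum gives a start of hour 29, and it finishes at 29 + 6 = hour 35.
All tasks are finished once the last one completes. Finish times: Textbook reading at 7, Lecture review at 16, The problem set at 16, Flashcard drill at 12, Error review at 24, Note summarizing at 29, Formula-sheet prep at 35, Final review at 11. The latest is hour 35.

35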